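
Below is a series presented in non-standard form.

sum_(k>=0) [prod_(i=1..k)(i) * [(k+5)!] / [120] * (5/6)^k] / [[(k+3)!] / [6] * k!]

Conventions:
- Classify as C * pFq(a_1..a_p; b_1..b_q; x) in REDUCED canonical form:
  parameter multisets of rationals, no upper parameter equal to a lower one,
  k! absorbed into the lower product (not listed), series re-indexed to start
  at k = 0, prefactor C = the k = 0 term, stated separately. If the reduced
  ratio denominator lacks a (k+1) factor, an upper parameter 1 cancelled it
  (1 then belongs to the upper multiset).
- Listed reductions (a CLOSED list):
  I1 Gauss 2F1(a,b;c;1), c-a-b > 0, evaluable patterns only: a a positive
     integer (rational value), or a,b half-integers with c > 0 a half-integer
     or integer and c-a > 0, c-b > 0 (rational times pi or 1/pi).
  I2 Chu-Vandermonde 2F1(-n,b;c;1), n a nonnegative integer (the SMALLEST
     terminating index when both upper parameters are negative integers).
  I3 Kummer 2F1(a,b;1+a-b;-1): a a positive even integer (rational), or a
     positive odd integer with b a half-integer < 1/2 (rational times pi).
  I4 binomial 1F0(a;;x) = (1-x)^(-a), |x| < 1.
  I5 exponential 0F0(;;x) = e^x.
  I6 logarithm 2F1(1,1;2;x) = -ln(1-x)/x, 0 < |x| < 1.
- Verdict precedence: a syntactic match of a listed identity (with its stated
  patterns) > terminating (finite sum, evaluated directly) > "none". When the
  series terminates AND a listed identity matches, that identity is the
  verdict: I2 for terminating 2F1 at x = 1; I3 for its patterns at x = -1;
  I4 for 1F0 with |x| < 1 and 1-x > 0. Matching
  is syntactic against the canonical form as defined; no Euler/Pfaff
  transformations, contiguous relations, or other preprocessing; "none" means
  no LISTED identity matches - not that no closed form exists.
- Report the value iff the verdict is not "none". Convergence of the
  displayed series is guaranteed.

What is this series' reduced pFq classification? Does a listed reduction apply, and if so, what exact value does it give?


Classification (C = 1): 2F1 with upper {1, 6}, lower {4}, argument x = 5/6. Verdict: no listed reduction: x = 5/6 and upper {1, 6} fail every I1-I6 pattern.

First insight: x = (5/6) and the denominator's factorial ratio (C = 1, x = 5/6) is a lower Pochhammer.
Ratio: r(k) = (5/6) * (k+1) (k+6) / [(k+4) (k+1)] - poly over poly, x = (5/6) from leading terms; C = 1 at k = 0.


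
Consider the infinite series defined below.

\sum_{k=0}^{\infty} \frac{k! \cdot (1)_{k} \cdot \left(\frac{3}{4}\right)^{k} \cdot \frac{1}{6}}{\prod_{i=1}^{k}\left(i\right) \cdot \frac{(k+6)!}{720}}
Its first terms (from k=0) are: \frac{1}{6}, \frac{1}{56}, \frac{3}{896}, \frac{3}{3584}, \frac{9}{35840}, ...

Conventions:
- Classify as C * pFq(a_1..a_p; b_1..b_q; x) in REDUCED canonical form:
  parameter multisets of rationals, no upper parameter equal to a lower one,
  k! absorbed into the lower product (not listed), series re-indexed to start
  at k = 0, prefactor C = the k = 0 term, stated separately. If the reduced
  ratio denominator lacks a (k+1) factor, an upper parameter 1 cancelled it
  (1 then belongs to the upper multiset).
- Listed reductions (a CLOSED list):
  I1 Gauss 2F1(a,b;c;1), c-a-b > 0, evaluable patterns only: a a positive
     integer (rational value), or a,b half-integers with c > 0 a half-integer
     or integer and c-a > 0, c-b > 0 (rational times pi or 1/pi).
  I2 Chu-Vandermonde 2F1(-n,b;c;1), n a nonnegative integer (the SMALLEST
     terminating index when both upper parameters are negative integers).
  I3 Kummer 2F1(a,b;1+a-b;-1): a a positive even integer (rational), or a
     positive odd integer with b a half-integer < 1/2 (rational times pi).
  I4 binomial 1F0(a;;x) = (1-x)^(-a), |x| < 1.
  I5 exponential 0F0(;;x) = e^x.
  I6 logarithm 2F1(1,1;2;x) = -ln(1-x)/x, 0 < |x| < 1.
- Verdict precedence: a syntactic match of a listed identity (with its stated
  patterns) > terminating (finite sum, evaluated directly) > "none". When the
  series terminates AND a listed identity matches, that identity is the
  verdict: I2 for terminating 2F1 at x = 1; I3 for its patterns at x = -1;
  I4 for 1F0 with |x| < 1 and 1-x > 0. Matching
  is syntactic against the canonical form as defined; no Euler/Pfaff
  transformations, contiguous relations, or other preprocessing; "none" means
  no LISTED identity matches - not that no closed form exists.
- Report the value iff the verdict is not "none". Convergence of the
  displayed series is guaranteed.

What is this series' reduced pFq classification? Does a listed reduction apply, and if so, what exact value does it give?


Prefactor \frac{1}{6}, argument \frac{3}{4}: 2F1 with upper {1, 1} over lower {7}. Verdict: none - this 2F1 at x = \frac{3}{4} matches no listed pattern, and upper {1, 1} holds no stopper.

Structural cue: t_0 being \frac{1}{6}, the denominator's factorial ratio (C = 1/6) is a lower Pochhammer.
Consecutive-term ratio: r(k) = \frac{3}{4} * (k+1) (k+1) / [(k+7) (k+1)] ; factor over Q: parameters, x = \frac{3}{4}, and C = \frac{1}{6}.


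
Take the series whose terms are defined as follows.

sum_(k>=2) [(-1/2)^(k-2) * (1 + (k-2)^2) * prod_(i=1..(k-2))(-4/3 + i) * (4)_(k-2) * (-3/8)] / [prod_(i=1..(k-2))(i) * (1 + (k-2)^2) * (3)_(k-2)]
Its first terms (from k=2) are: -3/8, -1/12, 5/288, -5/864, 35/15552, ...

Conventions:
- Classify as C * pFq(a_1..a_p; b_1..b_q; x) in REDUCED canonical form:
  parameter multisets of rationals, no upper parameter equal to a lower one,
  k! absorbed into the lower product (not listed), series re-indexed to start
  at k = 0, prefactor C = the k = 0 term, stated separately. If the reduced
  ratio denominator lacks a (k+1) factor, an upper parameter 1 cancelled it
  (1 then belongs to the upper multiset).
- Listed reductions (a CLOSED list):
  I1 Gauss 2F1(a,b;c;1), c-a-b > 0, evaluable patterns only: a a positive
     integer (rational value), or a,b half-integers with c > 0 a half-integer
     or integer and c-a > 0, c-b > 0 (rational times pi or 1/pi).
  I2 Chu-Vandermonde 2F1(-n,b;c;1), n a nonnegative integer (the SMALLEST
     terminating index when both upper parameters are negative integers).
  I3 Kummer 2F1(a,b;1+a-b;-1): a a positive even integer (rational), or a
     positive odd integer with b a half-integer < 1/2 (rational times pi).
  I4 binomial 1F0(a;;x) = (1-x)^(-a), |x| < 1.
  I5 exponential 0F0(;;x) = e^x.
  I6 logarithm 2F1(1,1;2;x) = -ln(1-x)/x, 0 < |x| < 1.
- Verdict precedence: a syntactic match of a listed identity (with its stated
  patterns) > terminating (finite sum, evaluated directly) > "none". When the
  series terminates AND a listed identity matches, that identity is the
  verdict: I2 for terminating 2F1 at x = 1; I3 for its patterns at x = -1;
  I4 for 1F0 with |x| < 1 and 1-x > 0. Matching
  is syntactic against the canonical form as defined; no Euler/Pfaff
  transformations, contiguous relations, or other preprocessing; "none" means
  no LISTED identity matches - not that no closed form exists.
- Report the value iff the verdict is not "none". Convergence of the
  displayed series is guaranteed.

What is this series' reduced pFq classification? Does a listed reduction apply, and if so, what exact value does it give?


This is -3/8 * 2F1(-1/3, 4; 3; -1/2) in reduced canonical form. Verdict: none. Every listed pattern misses the 2F1 form at -1/2, upper {-1/3, 4}.

Key observation: t_0 being -3/8, the running product (C = -3/8) telescopes to a rising factorial.
Consecutive-term ratio: r(k) = (-1/2) * (k-1/3) (k+4) / [(k+3) (k+1)] ; factor over Q: parameters, x = (-1/2), and C = -3/8.


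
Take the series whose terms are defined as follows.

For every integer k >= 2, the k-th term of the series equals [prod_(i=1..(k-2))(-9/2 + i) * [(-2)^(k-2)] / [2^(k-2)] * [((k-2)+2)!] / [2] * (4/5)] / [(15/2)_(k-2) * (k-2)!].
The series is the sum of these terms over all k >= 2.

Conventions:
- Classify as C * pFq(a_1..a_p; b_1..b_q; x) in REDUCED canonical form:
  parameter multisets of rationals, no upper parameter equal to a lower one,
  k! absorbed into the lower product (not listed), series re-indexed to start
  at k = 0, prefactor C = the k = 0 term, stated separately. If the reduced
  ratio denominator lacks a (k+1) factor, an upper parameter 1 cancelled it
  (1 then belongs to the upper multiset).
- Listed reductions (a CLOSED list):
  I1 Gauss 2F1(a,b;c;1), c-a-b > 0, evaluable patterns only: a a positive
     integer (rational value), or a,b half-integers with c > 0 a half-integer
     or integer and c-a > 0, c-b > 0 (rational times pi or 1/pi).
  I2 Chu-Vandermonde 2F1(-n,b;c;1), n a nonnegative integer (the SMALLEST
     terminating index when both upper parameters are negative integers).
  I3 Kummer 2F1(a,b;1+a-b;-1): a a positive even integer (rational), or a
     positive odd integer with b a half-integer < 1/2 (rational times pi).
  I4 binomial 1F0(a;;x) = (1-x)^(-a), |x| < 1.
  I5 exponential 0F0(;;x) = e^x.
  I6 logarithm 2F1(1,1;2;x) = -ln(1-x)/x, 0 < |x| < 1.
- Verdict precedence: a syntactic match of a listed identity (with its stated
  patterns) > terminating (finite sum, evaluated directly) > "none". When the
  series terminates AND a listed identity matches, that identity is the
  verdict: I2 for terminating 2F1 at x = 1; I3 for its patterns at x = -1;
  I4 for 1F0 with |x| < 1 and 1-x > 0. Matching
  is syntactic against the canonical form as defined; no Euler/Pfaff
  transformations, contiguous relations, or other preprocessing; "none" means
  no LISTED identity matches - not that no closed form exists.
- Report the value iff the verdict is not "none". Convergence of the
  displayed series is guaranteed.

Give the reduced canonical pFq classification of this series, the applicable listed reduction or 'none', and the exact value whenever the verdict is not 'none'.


First insight: with t_0 = 4/5, the two k-th powers (prefactor 4/5) combine into one argument.
Ratio: r(k) = (-1) * (k-7/2) (k+3) / [(k+15/2) (k+1)] - rational; roots negated = parameters, x = (-1), C = 4/5.

Classification (C = 4/5): 2F1 with upper {-7/2, 3}, lower {15/2}, argument x = -1. Verdict: the Kummer evaluation I3 matches (x = -1; c = 15/2 equals 1+a-b for upper {-7/2, 3}: listed pattern). Exact value: (9009/10240) * pi.


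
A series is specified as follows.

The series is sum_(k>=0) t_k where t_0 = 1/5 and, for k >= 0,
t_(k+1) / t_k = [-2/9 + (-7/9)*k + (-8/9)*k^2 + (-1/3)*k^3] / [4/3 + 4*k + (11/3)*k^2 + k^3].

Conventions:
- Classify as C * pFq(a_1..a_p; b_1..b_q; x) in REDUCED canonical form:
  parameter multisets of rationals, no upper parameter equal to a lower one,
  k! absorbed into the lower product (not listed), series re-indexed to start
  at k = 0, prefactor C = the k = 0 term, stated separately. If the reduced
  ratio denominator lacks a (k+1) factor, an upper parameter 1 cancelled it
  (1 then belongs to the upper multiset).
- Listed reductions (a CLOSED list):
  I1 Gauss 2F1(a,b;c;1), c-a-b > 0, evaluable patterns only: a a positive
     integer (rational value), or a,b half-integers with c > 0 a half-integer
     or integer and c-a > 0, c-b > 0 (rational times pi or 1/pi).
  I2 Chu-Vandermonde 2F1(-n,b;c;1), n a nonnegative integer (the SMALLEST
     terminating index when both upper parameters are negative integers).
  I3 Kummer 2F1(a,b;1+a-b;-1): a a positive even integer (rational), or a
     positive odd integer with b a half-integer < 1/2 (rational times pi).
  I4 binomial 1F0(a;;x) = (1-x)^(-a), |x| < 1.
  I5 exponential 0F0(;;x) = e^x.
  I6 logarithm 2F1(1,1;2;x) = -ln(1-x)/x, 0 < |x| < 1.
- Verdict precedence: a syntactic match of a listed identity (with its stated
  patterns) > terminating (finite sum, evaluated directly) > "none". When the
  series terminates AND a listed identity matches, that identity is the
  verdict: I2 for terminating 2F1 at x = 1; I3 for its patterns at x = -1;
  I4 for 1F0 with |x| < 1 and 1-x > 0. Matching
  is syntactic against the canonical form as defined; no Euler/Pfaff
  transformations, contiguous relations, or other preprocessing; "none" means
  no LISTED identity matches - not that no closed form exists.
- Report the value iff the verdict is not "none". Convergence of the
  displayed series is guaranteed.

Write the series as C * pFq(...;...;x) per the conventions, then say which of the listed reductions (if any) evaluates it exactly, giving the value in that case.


Reduced: x = -1/3, 2F1, upper = {1, 1}, lower = {2}, C = 1/5. Verdict: the logarithmic series (I6) fires (the logarithm: parameters (1,1;2), x = -1/3). Value: (3/5) * ln(4/3).

Key step: with t_0 = 1/5, cancel k + 2/3 from the displayed ratio first; then prefactor 1/5.
Consecutive-term ratio: r(k) = (-1/3) * (k+1) (k+1) / [(k+2) (k+1)] - poly over poly, x = (-1/3) from leading terms; C = 1/5 at k = 0.


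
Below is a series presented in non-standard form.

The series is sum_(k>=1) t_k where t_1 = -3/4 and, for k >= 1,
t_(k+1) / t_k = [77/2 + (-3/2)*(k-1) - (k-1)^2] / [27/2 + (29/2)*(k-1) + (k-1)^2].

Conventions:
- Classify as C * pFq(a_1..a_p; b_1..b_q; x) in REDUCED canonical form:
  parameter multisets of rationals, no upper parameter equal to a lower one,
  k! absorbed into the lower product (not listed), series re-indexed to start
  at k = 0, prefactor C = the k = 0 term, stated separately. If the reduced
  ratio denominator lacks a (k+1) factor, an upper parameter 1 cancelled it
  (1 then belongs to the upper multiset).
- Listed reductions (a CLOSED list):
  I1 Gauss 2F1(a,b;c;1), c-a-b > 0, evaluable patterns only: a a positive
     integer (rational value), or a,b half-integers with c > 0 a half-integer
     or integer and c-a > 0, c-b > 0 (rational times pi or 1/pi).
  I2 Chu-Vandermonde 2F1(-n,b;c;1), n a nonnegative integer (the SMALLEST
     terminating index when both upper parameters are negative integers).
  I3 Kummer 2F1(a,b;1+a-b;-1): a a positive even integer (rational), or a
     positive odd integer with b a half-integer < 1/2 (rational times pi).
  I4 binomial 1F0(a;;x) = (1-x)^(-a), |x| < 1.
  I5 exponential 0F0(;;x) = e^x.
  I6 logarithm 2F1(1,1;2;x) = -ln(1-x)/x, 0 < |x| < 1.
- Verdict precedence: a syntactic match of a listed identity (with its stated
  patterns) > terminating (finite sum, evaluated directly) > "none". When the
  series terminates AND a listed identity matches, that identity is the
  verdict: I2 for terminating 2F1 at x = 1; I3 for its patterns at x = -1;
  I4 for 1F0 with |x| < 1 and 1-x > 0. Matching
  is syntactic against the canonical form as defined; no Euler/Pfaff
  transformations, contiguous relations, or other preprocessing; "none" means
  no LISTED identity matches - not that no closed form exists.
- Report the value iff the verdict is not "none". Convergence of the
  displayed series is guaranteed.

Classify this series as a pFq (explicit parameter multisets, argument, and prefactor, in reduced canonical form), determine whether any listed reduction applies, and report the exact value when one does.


At argument -1: a 2F1 with upper {-11/2, 7}, lower {27/2}, scaled by C = -3/4. Verdict (x = -1): Kummer's theorem (I3) applies (x = -1; c = 27/2 equals 1+a-b for upper {-11/2, 7}: listed pattern). Value: (-2788660875/1073741824) * pi.

First insight: t_0 = -3/4 here, and roots of the ratio polynomials (C = -3/4, x = -1) are the negated parameters.
Adjacent-term ratio: r(k) = (-1) * (k-11/2) (k+7) / [(k+27/2) (k+1)] - rational in k. x = (-1); t_0 = -3/4; negate the roots.


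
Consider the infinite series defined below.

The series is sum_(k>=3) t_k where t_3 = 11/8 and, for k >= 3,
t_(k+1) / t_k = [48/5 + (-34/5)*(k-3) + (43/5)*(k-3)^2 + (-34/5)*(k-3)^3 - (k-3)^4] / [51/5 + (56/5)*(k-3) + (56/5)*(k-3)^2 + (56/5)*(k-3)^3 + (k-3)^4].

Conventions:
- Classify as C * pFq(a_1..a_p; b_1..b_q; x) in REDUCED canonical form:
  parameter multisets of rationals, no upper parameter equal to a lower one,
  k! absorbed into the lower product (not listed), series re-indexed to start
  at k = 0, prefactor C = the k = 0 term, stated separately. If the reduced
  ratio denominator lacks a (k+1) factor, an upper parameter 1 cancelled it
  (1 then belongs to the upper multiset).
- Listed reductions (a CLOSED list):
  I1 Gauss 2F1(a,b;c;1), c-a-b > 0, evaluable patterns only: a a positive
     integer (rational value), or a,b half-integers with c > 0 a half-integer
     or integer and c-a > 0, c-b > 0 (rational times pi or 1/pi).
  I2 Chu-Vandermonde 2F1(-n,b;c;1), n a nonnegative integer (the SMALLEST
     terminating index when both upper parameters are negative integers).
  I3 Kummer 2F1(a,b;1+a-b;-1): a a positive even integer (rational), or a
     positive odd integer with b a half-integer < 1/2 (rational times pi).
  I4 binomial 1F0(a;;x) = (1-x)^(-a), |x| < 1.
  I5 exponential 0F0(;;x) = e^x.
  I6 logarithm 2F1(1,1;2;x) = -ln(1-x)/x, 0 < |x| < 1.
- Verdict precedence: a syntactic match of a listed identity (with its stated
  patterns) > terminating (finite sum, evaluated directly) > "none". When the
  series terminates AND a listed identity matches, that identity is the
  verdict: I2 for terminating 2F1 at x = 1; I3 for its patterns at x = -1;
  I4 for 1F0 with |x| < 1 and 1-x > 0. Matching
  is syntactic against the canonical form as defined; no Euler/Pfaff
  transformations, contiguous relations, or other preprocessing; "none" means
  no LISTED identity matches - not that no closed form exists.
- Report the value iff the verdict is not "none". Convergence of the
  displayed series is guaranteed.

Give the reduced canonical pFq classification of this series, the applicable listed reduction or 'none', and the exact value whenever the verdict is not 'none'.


Key observation: with t_0 = 11/8, the ratio is unreduced: k^2 + 1 divides both sides (prefactor 11/8).
Consecutive-term ratio: r(k) = (-1) * (k-6/5) (k+8) / [(k+51/5) (k+1)] ; factor over Q: parameters, x = (-1), and C = 11/8.

This is 11/8 * 2F1(-6/5, 8; 51/5; -1) in reduced canonical form. Verdict (x = -1): Kummer's theorem (I3) applies (x = -1; c = 51/5 equals 1+a-b for upper {-6/5, 8}: listed pattern). Hence: 964689/350000.


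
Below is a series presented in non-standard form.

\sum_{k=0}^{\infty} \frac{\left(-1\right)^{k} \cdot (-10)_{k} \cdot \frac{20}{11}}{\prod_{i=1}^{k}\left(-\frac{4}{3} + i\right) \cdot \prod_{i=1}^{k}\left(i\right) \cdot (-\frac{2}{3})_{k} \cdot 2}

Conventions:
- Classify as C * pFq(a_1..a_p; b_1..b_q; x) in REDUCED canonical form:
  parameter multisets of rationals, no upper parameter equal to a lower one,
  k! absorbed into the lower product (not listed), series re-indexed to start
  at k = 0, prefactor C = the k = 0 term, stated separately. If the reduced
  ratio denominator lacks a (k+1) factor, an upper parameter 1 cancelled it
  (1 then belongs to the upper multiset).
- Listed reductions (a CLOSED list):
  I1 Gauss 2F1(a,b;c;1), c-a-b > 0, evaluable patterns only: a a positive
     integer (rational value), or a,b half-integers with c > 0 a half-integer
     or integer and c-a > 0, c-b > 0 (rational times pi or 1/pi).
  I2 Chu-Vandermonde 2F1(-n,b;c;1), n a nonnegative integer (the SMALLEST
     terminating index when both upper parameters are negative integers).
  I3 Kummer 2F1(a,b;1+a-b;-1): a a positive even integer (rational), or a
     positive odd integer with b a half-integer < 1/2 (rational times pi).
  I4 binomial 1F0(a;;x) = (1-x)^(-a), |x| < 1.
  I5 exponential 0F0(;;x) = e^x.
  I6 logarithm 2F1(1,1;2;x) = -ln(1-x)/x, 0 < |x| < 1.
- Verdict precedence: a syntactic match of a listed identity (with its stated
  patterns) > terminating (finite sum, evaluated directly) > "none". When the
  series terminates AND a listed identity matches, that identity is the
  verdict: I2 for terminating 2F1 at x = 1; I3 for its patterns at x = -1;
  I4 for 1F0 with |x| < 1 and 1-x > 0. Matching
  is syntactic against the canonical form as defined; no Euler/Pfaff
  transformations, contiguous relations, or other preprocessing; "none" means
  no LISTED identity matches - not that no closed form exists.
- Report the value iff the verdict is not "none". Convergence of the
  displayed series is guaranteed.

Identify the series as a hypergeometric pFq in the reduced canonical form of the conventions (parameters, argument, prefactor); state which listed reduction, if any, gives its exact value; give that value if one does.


This is \frac{10}{11} * 1F2(-10; -\frac{2}{3}, -\frac{1}{3}; -1) in reduced canonical form. Verdict: terminating - upper parameter -10 makes this a finite sum (last index 10), evaluated exactly. Sum: \frac{316799869119427089887}{145822087290880000}.

First insight: from the first term \frac{10}{11}: the lower running product (C = 10/11, x = -1) is a rising factorial.
Ratio: r(k) = -1 * (k-10) / [(k-\frac{2}{3}) (k-\frac{1}{3}) (k+1)] - rational in k. x = -1; t_0 = \frac{10}{11}; negate the roots.


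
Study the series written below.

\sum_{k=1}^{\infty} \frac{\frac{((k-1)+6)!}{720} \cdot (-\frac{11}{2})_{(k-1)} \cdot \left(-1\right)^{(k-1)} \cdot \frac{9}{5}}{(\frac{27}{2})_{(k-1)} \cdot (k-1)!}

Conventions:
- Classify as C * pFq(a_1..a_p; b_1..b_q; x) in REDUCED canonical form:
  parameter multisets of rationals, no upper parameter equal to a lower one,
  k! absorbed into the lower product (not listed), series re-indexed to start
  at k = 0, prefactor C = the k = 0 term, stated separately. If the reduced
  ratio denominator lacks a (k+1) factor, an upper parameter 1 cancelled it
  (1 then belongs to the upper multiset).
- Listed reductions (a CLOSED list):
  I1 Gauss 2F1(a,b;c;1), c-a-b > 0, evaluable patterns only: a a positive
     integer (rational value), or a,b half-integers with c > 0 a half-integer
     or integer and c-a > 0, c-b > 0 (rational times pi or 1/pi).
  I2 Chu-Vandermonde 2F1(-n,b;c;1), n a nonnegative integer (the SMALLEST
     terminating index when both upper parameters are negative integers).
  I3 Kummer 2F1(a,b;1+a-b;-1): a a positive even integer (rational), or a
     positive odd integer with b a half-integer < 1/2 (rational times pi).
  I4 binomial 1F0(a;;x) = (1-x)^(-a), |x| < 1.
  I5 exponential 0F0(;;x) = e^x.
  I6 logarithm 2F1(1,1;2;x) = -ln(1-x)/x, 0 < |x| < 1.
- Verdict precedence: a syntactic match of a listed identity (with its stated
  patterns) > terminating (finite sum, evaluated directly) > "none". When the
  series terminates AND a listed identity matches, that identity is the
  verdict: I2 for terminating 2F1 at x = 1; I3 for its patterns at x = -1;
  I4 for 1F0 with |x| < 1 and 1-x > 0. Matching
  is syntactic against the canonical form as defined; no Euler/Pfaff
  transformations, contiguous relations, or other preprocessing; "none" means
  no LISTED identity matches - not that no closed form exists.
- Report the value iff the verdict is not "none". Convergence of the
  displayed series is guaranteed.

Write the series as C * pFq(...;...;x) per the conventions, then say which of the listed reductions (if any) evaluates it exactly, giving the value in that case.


This is \frac{9}{5} * 2F1(-\frac{11}{2}, 7; \frac{27}{2}; -1) in reduced canonical form. Verdict at x = -1: the Kummer evaluation I3 matches (x = -1; c = \frac{27}{2} equals 1+a-b for upper {-\frac{11}{2}, 7}: listed pattern). Exact value: \frac{1673196525}{268435456} \cdot \pi.

The tell: t_0 = \frac{9}{5} here, and the factorial ratio (prefactor 9/5) (k+a-1)!/(a-1)! is a rising factorial (a)_k.
Step ratio: r(k) = -1 * (k-\frac{11}{2}) (k+7) / [(k+\frac{27}{2}) (k+1)] - rational in k, leading ratio -1; with t_0 = \frac{9}{5}, classification follows.


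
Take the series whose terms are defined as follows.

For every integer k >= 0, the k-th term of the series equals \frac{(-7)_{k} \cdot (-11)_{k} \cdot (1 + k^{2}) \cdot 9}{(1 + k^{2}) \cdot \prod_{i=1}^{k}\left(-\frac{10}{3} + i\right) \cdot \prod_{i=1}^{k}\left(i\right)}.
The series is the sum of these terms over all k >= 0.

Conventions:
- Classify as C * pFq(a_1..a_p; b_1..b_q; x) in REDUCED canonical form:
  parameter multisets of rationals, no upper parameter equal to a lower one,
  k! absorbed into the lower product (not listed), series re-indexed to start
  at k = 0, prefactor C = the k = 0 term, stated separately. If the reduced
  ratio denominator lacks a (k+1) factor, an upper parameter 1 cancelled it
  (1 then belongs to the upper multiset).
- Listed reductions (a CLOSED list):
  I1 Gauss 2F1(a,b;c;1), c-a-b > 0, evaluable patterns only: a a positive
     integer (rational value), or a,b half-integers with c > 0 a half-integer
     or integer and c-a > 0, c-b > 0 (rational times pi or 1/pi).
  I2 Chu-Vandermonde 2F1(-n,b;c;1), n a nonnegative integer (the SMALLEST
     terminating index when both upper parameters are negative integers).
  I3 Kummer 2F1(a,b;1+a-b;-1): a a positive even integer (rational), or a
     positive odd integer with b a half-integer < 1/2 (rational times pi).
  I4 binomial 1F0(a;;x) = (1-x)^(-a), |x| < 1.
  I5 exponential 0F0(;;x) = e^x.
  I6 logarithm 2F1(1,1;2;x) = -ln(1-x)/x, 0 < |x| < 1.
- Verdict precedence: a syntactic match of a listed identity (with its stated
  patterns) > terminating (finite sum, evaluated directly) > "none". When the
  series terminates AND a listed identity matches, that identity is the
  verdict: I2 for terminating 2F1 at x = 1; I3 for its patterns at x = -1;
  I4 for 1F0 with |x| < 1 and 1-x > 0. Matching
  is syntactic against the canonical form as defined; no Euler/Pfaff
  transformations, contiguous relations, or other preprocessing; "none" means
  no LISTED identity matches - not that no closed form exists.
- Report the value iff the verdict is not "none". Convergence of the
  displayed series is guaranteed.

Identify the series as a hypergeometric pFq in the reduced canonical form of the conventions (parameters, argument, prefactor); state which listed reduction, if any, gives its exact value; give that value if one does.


Canonical form: C = 9 times 2F1 with upper {-11, -7}, lower {-\frac{7}{3}}, x = 1. Verdict: this is Chu-Vandermonde (I2) (terminating 2F1 at x = 1 with n = 7, b = -11, c = -\frac{7}{3}). Exact value: -21145176.

The tell: x = 1 and the lower running product (C = 9) is a rising factorial.
Step ratio: r(k) = 1 * (k-11) (k-7) / [(k-\frac{7}{3}) (k+1)] - poly over poly, x = 1 from leading terms; C = 9 at k = 0.


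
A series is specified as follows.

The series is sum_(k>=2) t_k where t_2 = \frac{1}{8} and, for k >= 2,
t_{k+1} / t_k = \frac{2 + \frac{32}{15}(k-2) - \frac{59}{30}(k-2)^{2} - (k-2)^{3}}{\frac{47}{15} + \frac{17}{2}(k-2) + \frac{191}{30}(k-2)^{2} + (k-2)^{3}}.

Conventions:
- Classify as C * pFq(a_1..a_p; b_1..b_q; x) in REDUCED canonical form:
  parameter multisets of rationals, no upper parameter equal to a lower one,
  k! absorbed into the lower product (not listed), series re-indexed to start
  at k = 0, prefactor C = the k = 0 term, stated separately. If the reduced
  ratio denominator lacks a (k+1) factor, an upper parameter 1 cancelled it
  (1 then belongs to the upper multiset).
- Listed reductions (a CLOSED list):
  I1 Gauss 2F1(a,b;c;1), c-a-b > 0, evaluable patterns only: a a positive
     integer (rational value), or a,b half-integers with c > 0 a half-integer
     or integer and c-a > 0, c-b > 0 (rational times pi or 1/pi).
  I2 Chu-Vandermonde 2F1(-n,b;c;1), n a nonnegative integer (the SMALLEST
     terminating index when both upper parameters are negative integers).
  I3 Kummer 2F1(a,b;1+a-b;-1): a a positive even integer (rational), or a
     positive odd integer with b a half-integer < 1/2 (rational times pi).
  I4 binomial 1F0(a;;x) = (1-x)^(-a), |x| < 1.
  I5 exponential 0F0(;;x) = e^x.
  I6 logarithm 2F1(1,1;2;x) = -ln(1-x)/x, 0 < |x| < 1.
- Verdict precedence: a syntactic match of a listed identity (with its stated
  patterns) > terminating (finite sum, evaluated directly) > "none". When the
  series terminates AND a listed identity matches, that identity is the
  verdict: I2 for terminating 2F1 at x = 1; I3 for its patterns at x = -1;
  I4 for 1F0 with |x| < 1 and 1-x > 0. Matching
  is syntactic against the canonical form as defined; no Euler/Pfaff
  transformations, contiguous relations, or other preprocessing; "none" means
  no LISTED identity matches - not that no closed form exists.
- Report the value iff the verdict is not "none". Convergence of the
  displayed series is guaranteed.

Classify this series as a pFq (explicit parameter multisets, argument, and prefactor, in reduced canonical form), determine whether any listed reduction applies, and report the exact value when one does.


Key step: with t_0 = \frac{1}{8}, cancel k + 2/3 from the displayed ratio first; then C = 1/8, x = -1.
Adjacent-term ratio: r(k) = -1 * (k-\frac{6}{5}) (k+\frac{5}{2}) / [(k+\frac{47}{10}) (k+1)] ; factor over Q: parameters, x = -1, and C = \frac{1}{8}.

At argument -1: a 2F1 with upper {-\frac{6}{5}, \frac{5}{2}}, lower {\frac{47}{10}}, scaled by C = \frac{1}{8}. Verdict: none - this 2F1 at x = -1 matches no listed pattern, and upper {-\frac{6}{5}, \frac{5}{2}} holds no stopper.


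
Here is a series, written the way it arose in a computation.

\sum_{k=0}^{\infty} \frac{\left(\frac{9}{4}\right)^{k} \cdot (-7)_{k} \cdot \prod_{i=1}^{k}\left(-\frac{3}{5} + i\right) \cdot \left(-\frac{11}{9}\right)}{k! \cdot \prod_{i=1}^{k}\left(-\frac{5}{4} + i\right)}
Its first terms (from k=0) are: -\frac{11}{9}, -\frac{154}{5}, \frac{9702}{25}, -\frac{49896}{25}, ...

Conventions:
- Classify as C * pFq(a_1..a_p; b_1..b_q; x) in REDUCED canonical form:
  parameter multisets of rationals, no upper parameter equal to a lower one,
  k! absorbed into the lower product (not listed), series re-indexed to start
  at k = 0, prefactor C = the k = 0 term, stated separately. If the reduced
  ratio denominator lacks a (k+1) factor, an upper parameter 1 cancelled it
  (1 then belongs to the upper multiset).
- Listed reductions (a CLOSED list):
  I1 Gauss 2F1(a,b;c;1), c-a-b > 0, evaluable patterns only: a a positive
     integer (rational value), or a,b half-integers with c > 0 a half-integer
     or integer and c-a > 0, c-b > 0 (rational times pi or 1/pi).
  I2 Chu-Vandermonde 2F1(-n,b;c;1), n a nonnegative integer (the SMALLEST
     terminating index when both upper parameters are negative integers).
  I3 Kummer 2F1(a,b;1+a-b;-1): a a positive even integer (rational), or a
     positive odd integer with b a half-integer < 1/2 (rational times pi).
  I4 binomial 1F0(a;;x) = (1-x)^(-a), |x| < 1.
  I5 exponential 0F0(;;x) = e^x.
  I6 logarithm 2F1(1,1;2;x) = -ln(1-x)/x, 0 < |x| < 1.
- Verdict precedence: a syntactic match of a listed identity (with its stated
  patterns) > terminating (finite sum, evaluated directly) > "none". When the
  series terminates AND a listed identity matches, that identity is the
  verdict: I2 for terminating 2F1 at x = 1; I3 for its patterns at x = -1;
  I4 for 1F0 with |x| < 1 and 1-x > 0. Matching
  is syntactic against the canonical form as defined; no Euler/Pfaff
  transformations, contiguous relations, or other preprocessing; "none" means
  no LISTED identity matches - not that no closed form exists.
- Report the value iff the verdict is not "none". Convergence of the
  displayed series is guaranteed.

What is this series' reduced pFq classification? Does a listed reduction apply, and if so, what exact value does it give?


Key observation: from the first term -\frac{11}{9}: the lower running product (prefactor -11/9) is a rising factorial.
Ratio: r(k) = \frac{9}{4} * (k-7) (k+\frac{2}{5}) / [(k-\frac{1}{4}) (k+1)] - rational in k, leading ratio \frac{9}{4}; with t_0 = -\frac{11}{9}, classification follows.

Classification (C = -\frac{11}{9}): 2F1 with upper {-7, \frac{2}{5}}, lower {-\frac{1}{4}}, argument x = \frac{9}{4}. Verdict: terminating - upper parameter -7 makes this a finite sum (last index 7), evaluated exactly. Sum: -\frac{102039559459}{1536328125}.


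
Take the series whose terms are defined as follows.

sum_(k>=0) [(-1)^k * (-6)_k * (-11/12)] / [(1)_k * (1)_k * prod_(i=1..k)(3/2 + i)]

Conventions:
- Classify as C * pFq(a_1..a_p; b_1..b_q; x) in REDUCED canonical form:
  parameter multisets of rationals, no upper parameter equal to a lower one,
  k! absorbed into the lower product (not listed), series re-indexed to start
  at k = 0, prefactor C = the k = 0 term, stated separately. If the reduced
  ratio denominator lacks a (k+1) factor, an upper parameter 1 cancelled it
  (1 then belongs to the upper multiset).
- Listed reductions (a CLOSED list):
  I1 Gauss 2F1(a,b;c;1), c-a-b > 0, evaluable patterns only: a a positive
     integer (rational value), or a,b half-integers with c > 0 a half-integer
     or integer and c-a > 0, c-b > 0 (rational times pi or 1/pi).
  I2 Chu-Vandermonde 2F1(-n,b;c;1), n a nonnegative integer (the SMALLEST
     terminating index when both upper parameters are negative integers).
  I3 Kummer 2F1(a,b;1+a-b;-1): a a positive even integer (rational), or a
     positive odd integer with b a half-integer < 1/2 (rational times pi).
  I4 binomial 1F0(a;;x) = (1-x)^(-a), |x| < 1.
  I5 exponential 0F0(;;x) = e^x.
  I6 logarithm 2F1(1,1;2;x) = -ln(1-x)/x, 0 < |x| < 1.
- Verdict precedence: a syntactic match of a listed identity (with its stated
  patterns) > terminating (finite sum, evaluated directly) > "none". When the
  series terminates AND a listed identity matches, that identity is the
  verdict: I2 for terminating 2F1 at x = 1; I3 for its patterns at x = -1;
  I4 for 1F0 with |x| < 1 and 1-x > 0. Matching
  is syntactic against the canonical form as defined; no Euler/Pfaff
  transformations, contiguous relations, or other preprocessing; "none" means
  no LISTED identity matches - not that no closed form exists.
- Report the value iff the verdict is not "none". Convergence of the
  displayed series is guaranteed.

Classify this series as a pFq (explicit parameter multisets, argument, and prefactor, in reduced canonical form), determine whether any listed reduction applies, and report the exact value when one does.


Prefactor -11/12, argument -1: 1F2 with upper {-6} over lower {1, 5/2}. Verdict: terminating - upper parameter -6 makes this a finite sum (last index 6), evaluated exactly. Sum: -18871837/4738500.

Key observation: t_0 = -11/12 here, and (1)_k (C = -11/12, x = -1) is k! itself.
Consecutive-term ratio: r(k) = (-1) * (k-6) / [(k+1) (k+5/2) (k+1)] - poly over poly, x = (-1) from leading terms; C = -11/12 at k = 0.


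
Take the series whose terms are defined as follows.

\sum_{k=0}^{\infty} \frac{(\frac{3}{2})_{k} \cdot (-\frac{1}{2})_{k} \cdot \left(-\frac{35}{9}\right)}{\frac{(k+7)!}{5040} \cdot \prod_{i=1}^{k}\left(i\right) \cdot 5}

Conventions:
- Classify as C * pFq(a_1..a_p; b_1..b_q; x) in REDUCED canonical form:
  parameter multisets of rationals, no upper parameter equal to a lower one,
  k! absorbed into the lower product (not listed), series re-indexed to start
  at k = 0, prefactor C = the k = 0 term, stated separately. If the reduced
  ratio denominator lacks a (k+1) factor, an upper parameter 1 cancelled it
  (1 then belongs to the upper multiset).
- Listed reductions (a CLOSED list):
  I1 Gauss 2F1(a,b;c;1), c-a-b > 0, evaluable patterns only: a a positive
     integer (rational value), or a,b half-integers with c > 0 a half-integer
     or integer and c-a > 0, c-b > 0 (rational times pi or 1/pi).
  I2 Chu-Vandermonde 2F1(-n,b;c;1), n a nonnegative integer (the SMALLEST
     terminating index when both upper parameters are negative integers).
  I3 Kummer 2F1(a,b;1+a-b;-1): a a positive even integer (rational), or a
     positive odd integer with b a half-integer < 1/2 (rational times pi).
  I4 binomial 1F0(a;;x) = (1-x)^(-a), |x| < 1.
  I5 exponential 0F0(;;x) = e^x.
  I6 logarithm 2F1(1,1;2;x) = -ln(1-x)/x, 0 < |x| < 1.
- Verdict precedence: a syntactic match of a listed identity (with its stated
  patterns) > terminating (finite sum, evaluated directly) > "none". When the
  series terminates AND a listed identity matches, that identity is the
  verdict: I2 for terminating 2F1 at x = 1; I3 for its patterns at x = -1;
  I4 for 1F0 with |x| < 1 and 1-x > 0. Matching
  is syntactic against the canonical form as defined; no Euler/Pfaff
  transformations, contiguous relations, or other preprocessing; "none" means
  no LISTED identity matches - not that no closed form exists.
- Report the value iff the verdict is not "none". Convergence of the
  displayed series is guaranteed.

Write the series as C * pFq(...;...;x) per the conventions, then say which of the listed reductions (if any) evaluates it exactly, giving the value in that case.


First insight: x = 1 and the constant factors (C = -7/9) combine into one prefactor.
Step ratio: r(k) = 1 * (k-\frac{1}{2}) (k+\frac{3}{2}) / [(k+8) (k+1)] - rational; roots negated = parameters, x = 1, C = -\frac{7}{9}.

Canonical form: C = -\frac{7}{9} times 2F1 with upper {-\frac{1}{2}, \frac{3}{2}}, lower {8}, x = 1. Verdict (x = 1): Gauss (I1, half-integer pattern) applies (x = 1; upper {-\frac{1}{2}, \frac{3}{2}} half-integers, c = 8 in the evaluable pattern). Sum: \left(-\frac{4194304}{1911195}\right) / \pi.


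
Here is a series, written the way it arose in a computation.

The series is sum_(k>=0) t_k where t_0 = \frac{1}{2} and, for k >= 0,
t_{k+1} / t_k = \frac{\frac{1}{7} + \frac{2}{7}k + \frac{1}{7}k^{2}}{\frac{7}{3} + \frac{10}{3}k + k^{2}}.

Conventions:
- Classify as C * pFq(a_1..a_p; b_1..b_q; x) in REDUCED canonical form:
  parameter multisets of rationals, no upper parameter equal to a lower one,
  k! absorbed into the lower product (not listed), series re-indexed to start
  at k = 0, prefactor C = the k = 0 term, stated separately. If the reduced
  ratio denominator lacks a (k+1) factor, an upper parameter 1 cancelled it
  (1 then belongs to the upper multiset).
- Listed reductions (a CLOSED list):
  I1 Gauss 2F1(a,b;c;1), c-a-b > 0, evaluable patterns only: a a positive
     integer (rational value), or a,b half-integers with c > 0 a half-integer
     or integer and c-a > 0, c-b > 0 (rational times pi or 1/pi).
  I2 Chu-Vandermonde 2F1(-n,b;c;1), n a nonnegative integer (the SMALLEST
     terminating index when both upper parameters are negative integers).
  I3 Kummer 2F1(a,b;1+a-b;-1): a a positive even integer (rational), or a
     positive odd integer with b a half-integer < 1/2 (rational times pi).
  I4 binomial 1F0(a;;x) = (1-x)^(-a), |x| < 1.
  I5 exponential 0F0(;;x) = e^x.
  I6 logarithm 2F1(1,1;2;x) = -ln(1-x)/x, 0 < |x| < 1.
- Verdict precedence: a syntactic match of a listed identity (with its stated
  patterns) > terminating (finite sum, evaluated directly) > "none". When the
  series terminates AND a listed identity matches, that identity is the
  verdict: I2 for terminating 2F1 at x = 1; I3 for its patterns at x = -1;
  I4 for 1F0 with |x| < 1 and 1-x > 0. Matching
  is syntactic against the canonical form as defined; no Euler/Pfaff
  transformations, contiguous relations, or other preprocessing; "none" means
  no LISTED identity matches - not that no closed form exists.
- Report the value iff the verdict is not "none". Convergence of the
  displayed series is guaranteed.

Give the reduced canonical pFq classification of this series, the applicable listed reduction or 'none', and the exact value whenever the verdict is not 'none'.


Canonical form: C = \frac{1}{2} times 2F1 with upper {1, 1}, lower {\frac{7}{3}}, x = \frac{1}{7}. Verdict: none. A 2F1 with upper {1, 1} fits none of I1-I6 at x = \frac{1}{7}; the sum runs forever.

The tell: from the first term \frac{1}{2}: roots of the ratio polynomials (C = 1/2) are the negated parameters.
Ratio: r(k) = \frac{1}{7} * (k+1) (k+1) / [(k+\frac{7}{3}) (k+1)] - poly over poly, x = \frac{1}{7} from leading terms; C = \frac{1}{2} at k = 0.


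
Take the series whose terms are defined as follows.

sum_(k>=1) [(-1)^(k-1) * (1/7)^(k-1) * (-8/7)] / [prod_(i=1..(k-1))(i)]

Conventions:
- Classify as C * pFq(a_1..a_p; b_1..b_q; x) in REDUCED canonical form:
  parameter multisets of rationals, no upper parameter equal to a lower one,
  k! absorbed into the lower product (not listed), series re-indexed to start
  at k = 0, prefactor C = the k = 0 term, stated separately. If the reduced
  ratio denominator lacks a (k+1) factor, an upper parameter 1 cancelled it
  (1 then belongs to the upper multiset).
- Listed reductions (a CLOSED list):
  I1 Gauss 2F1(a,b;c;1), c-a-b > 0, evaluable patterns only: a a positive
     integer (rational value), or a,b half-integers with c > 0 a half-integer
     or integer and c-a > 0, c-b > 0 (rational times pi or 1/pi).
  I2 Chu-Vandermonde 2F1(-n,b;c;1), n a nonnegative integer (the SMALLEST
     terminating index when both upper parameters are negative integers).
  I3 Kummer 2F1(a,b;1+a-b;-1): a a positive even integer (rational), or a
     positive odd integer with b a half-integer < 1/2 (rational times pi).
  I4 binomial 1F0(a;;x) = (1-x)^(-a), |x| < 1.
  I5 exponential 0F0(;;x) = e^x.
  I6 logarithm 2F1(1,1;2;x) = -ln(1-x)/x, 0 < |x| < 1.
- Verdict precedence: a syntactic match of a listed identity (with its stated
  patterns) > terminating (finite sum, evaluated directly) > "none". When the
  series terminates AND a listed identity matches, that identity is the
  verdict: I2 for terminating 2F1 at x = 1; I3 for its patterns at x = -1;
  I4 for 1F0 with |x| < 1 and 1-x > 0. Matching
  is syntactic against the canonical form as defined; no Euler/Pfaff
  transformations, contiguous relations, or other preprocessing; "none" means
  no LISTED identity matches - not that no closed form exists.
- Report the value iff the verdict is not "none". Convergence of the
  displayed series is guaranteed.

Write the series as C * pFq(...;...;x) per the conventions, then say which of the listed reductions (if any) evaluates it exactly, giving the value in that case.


With C = -8/7: the canonical form is 0F0(-; -; -1/7). Verdict: the exponential series (I5) matches (the 0F0 exponential series at x = -1/7). Value: (-8/7) * e^(-1/7).

The tell: x = (-1/7) and the (-1)^k factor (prefactor -8/7) folds into the argument's sign.
Adjacent-term ratio: r(k) = (-1/7) * 1 / [(k+1)] - rational in k. x = (-1/7); t_0 = -8/7; negate the roots.
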